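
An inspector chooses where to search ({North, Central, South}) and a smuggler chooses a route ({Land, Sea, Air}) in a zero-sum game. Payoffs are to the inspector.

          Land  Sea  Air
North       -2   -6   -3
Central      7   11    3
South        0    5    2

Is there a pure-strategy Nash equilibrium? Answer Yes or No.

Row minima: North → -6, Central → 3, South → 0; maximin = 3.
Column maxima: Land → 7, Sea → 11, Air → 3; minimax = 3.
maximin = minimax = 3, so a saddle point exists.

Yes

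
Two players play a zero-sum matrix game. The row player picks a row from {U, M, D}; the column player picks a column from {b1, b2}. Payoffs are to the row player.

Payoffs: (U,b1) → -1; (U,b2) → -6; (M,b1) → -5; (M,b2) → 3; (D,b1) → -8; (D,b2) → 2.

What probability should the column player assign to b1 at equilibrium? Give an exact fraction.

Row minima: U → -6, M → -5, D → -8; maximin = -5.
Column maxima: b1 → -1, b2 → 3; minimax = -1.
-5 ≠ -1, so there is no saddle point; optimal play is mixed.
D is strictly dominated by M, so the row player never plays it.
On the remaining 2×2 (U, M vs b1, b2):
Let the row player play U with probability p. Expected payoff against b1: (-1)p + (-5)(1−p) = 4p − 5; against b2: (-6)p + 3(1−p) = −9p + 3.
Setting these equal: 4p − 5 = −9p + 3 ⇒ 13p = 8 ⇒ p = 8/13, and the value is (4)·(8/13) − 5 = -33/13.
For the column player: with q = P(b1), equating U's and M's payoffs gives 5q − 6 = −8q + 3 ⇒ q = 9/13.

9/13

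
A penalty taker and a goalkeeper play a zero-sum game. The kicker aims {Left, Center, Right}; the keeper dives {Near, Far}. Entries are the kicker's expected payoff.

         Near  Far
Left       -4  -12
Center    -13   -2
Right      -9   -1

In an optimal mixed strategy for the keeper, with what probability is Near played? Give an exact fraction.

Row minima: Left → -12, Center → -13, Right → -9; maximin = -9.
Column maxima: Near → -4, Far → -1; minimax = -4.
-9 ≠ -4, so there is no saddle point; optimal play is mixed.
Center is strictly dominated by Right, so the kicker never plays it.
On the remaining 2×2 (Left, Right vs Near, Far):
Let the kicker play Left with probability p. Expected payoff against Near: (-4)p + (-9)(1−p) = 5p − 9; against Far: (-12)p + (-1)(1−p) = −11p − 1.
Setting these equal: 5p − 9 = −11p − 1 ⇒ 16p = 8 ⇒ p = 1/2, and the value is (5)·(1/2) − 9 = -13/2.
For the keeper: with q = P(Near), equating Left's and Right's payoffs gives 8q − 12 = −8q − 1 ⇒ q = 11/16.

11/16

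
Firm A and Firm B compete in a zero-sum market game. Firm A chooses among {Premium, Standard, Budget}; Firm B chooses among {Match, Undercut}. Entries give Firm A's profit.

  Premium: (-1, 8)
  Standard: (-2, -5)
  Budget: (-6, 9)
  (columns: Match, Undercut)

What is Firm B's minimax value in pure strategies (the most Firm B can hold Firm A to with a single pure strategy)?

Column maxima: Match → -1, Undercut → 9.
The smallest of these is -1.

-1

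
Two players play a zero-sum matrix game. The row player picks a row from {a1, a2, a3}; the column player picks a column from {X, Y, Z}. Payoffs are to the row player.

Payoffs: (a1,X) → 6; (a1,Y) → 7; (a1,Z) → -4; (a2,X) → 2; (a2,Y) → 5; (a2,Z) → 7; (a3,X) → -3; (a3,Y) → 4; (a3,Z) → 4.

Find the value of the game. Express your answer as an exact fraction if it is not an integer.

10/3

Row minima: a1 → -4, a2 → 2, a3 → -3; maximin = 2.
Column maxima: X → 6, Y → 7, Z → 7; minimax = 6.
2 ≠ 6, so there is no saddle point; optimal play is mixed.
a3 is strictly dominated by a2, so the row player never plays it.
Y is strictly dominated by X (it gives the row player strictly more in every row), so the column player never plays it.
On the remaining 2×2 (a1, a2 vs X, Z):
Let the row player play a1 with probability p. Expected payoff against X: 6p + 2(1−p) = 4p + 2; against Z: (-4)p + 7(1−p) = −11p + 7.
Setting these equal: 4p + 2 = −11p + 7 ⇒ 15p = 5 ⇒ p = 1/3, and the value is (4)·(1/3) + 2 = 10/3.
For the column player: with q = P(X), equating a1's and a2's payoffs gives 10q − 4 = −5q + 7 ⇒ q = 11/15.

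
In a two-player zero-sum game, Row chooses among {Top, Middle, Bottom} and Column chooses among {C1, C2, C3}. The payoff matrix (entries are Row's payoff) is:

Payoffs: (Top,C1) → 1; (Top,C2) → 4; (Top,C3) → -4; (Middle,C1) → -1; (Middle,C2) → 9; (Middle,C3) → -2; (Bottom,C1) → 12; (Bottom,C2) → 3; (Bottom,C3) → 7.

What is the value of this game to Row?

Row minima: Top → -4, Middle → -2, Bottom → 3; maximin = 3.
Column maxima: C1 → 12, C2 → 9, C3 → 7; minimax = 7.
3 ≠ 7, so there is no saddle point; optimal play is mixed.
C1 is strictly dominated by C3 (it gives Row strictly more in every row), so Column never plays it.
With C1 eliminated, Top is strictly dominated by Middle (Middle gives Row strictly more in every remaining column), so Row never plays it.
On the remaining 2×2 (Middle, Bottom vs C2, C3):
Let Row play Middle with probability p. Expected payoff against C2: 9p + 3(1−p) = 6p + 3; against C3: (-2)p + 7(1−p) = −9p + 7.
Setting these equal: 6p + 3 = −9p + 7 ⇒ 15p = 4 ⇒ p = 4/15, and the value is (6)·(4/15) + 3 = 23/5.
For Column: with q = P(C2), equating Middle's and Bottom's payoffs gives 11q − 2 = −4q + 7 ⇒ q = 3/5.

23/5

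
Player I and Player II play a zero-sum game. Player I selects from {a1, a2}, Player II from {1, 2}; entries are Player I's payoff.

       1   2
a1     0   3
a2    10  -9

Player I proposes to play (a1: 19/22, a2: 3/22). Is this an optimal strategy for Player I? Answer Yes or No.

Yes

Against 1 this mix gives (19/22)·0 + (3/22)·10 = 15/11.
Against 2 this mix gives (19/22)·3 + (3/22)·(-9) = 15/11.
All of Player II's active replies (1, 2) yield 15/11, and no column does worse for Player I. The mix makes Player II indifferent and guarantees 15/11, so it is optimal.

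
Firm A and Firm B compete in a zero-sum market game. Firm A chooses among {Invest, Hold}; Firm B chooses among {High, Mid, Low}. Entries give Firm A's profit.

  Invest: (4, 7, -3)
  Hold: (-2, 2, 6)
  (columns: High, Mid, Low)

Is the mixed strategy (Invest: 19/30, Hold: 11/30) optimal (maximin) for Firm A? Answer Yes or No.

Against High this mix gives (19/30)·4 + (11/30)·(-2) = 9/5.
Against Mid this mix gives (19/30)·7 + (11/30)·2 = 31/6.
Against Low this mix gives (19/30)·(-3) + (11/30)·6 = 3/10.
Firm B will play Low, holding Firm A to 3/10. Shifting weight toward the row that does better against Low would raise this floor (the equalizing mix achieves 6/5 against both Low and High), so the proposed strategy is not optimal.

No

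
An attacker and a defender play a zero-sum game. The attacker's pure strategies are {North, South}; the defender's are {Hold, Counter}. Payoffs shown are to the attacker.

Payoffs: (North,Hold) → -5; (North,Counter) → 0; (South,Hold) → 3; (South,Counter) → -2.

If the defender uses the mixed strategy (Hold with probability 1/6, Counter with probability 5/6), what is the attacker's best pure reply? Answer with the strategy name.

Expected payoff of North: (1/6)·(-5) + (5/6)·0 = -5/6.
Expected payoff of South: (1/6)·3 + (5/6)·(-2) = -7/6.
The largest is -5/6, so the attacker's best response is North.

North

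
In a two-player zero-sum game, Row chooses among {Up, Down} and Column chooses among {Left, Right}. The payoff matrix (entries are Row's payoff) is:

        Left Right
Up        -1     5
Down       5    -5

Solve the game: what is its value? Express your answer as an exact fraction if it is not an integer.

Row minima: Up → -1, Down → -5; maximin = -1.
Column maxima: Left → 5, Right → 5; minimax = 5.
-1 ≠ 5, so there is no saddle point; optimal play is mixed.
Let Row play Up with probability p. Expected payoff against Left: (-1)p + 5(1−p) = −6p + 5; against Right: 5p + (-5)(1−p) = 10p − 5.
Setting these equal: −6p + 5 = 10p − 5 ⇒ −16p = -10 ⇒ p = 5/8, and the value is (-6)·(5/8) + 5 = 5/4.
For Column: with q = P(Left), equating Up's and Down's payoffs gives −6q + 5 = 10q − 5 ⇒ q = 5/8.

5/4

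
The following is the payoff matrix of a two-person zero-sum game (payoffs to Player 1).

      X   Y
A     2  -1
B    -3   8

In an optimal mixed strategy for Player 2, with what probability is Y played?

5/14

Row minima: A → -1, B → -3; maximin = -1.
Column maxima: X → 2, Y → 8; minimax = 2.
-1 ≠ 2, so there is no saddle point; optimal play is mixed.
Let Player 1 play A with probability p. Expected payoff against X: 2p + (-3)(1−p) = 5p − 3; against Y: (-1)p + 8(1−p) = −9p + 8.
Setting these equal: 5p − 3 = −9p + 8 ⇒ 14p = 11 ⇒ p = 11/14, and the value is (5)·(11/14) − 3 = 13/14.
For Player 2: with q = P(X), equating A's and B's payoffs gives 3q − 1 = −11q + 8 ⇒ q = 9/14.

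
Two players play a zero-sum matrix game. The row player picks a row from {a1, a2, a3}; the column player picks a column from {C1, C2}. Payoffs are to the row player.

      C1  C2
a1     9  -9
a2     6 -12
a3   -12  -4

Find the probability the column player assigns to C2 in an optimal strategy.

Row minima: a1 → -9, a2 → -12, a3 → -12; maximin = -9.
Column maxima: C1 → 9, C2 → -4; minimax = -4.
-9 ≠ -4, so there is no saddle point; optimal play is mixed.
a2 is strictly dominated by a1, so the row player never plays it.
On the remaining 2×2 (a1, a3 vs C1, C2):
Let the row player play a1 with probability p. Expected payoff against C1: 9p + (-12)(1−p) = 21p − 12; against C2: (-9)p + (-4)(1−p) = −5p − 4.
Setting these equal: 21p − 12 = −5p − 4 ⇒ 26p = 8 ⇒ p = 4/13, and the value is (21)·(4/13) − 12 = -72/13.
For the column player: with q = P(C1), equating a1's and a3's payoffs gives 18q − 9 = −8q − 4 ⇒ q = 5/26.

21/26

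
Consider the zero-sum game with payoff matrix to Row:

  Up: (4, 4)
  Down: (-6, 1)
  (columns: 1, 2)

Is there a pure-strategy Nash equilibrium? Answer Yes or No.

Yes

Row minima: Up → 4, Down → -6; maximin = 4.
Column maxima: 1 → 4, 2 → 4; minimax = 4.
maximin = minimax = 4, so a saddle point exists.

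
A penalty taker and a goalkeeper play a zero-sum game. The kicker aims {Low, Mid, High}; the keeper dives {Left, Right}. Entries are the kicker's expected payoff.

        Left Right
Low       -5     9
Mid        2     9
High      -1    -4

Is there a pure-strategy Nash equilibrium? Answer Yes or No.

Row minima: Low → -5, Mid → 2, High → -4; maximin = 2.
Column maxima: Left → 2, Right → 9; minimax = 2.
maximin = minimax = 2, so a saddle point exists.

Yes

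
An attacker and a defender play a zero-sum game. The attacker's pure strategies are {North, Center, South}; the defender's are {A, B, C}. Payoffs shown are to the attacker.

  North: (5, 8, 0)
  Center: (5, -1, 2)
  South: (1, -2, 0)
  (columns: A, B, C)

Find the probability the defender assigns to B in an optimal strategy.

Row minima: North → 0, Center → -1, South → -2; maximin = 0.
Column maxima: A → 5, B → 8, C → 2; minimax = 2.
0 ≠ 2, so there is no saddle point; optimal play is mixed.
South is strictly dominated by Center, so the attacker never plays it.
A is strictly dominated by C (it gives the attacker strictly more in every row), so the defender never plays it.
On the remaining 2×2 (North, Center vs B, C):
Let the attacker play North with probability p. Expected payoff against B: 8p + (-1)(1−p) = 9p − 1; against C: 0p + 2(1−p) = −2p + 2.
Setting these equal: 9p − 1 = −2p + 2 ⇒ 11p = 3 ⇒ p = 3/11, and the value is (9)·(3/11) − 1 = 16/11.
For the defender: with q = P(B), equating North's and Center's payoffs gives 8q = −3q + 2 ⇒ q = 2/11.

2/11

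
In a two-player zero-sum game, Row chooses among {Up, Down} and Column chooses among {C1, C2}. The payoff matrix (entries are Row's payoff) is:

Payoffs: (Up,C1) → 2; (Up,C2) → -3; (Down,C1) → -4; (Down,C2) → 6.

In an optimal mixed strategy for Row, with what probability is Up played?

Row minima: Up → -3, Down → -4; maximin = -3.
Column maxima: C1 → 2, C2 → 6; minimax = 2.
-3 ≠ 2, so there is no saddle point; optimal play is mixed.
Let Row play Up with probability p. Expected payoff against C1: 2p + (-4)(1−p) = 6p − 4; against C2: (-3)p + 6(1−p) = −9p + 6.
Setting these equal: 6p − 4 = −9p + 6 ⇒ 15p = 10 ⇒ p = 2/3, and the value is (6)·(2/3) − 4 = 0.
For Column: with q = P(C1), equating Up's and Down's payoffs gives 5q − 3 = −10q + 6 ⇒ q = 3/5.

2/3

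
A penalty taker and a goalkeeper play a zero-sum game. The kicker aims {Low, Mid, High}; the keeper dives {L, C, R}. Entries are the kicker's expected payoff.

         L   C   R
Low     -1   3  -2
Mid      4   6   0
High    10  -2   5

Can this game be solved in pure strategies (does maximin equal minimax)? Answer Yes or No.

Row minima: Low → -2, Mid → 0, High → -2; maximin = 0.
Column maxima: L → 10, C → 6, R → 5; minimax = 5.
0 ≠ 5, so no pure-strategy equilibrium exists.

No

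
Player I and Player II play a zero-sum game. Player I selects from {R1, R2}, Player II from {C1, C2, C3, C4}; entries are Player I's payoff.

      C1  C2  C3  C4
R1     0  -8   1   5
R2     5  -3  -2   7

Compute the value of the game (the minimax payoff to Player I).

Row minima: R1 → -8, R2 → -3; maximin = -3.
Column maxima: C1 → 5, C2 → -3, C3 → 1, C4 → 7; minimax = -3.
Since maximin = minimax = -3, there is a saddle point and the value is -3.

-3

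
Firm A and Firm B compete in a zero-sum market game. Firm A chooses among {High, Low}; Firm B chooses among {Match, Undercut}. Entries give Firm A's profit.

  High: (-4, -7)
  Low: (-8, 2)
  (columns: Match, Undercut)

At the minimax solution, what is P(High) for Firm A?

Row minima: High → -7, Low → -8; maximin = -7.
Column maxima: Match → -4, Undercut → 2; minimax = -4.
-7 ≠ -4, so there is no saddle point; optimal play is mixed.
Let Firm A play High with probability p. Expected payoff against Match: (-4)p + (-8)(1−p) = 4p − 8; against Undercut: (-7)p + 2(1−p) = −9p + 2.
Setting these equal: 4p − 8 = −9p + 2 ⇒ 13p = 10 ⇒ p = 10/13, and the value is (4)·(10/13) − 8 = -64/13.
For Firm B: with q = P(Match), equating High's and Low's payoffs gives 3q − 7 = −10q + 2 ⇒ q = 9/13.

10/13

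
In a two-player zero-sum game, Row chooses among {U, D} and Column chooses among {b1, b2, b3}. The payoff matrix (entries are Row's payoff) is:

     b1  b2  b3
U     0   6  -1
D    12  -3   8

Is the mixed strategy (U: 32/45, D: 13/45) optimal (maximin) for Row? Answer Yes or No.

Against b1 this mix gives (32/45)·0 + (13/45)·12 = 52/15.
Against b2 this mix gives (32/45)·6 + (13/45)·(-3) = 17/5.
Against b3 this mix gives (32/45)·(-1) + (13/45)·8 = 8/5.
Column will play b3, holding Row to 8/5. Shifting weight toward the row that does better against b3 would raise this floor (the equalizing mix achieves 5/2 against both b3 and b2), so the proposed strategy is not optimal.

No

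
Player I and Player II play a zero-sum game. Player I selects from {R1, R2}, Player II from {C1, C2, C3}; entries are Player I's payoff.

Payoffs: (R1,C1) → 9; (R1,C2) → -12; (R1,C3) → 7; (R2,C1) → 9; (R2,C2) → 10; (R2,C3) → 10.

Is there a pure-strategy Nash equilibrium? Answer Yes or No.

Yes

Row minima: R1 → -12, R2 → 9; maximin = 9.
Column maxima: C1 → 9, C2 → 10, C3 → 10; minimax = 9.
maximin = minimax = 9, so a saddle point exists.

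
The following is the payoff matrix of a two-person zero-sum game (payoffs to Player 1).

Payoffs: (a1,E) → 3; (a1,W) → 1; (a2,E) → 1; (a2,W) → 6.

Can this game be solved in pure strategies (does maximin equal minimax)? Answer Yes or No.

No

Row minima: a1 → 1, a2 → 1; maximin = 1.
Column maxima: E → 3, W → 6; minimax = 3.
1 ≠ 3, so no pure-strategy equilibrium exists.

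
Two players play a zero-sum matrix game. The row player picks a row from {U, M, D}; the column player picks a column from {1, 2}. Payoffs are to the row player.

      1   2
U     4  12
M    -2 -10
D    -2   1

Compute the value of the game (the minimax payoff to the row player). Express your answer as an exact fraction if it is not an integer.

4

Row minima: U → 4, M → -10, D → -2; maximin = 4.
Column maxima: 1 → 4, 2 → 12; minimax = 4.
Since maximin = minimax = 4, there is a saddle point and the value is 4.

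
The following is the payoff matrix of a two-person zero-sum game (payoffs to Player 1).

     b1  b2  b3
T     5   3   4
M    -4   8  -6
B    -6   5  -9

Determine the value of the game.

10/3

Row minima: T → 3, M → -6, B → -9; maximin = 3.
Column maxima: b1 → 5, b2 → 8, b3 → 4; minimax = 4.
3 ≠ 4, so there is no saddle point; optimal play is mixed.
B is strictly dominated by M, so Player 1 never plays it.
b1 is strictly dominated by b3 (it gives Player 1 strictly more in every row), so Player 2 never plays it.
On the remaining 2×2 (T, M vs b2, b3):
Let Player 1 play T with probability p. Expected payoff against b2: 3p + 8(1−p) = −5p + 8; against b3: 4p + (-6)(1−p) = 10p − 6.
Setting these equal: −5p + 8 = 10p − 6 ⇒ −15p = -14 ⇒ p = 14/15, and the value is (-5)·(14/15) + 8 = 10/3.
For Player 2: with q = P(b2), equating T's and M's payoffs gives −q + 4 = 14q − 6 ⇒ q = 2/3.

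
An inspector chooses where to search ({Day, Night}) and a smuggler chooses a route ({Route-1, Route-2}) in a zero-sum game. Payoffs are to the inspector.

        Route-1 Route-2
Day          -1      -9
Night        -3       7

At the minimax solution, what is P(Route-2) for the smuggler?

Row minima: Day → -9, Night → -3; maximin = -3.
Column maxima: Route-1 → -1, Route-2 → 7; minimax = -1.
-3 ≠ -1, so there is no saddle point; optimal play is mixed.
Let the inspector play Day with probability p. Expected payoff against Route-1: (-1)p + (-3)(1−p) = 2p − 3; against Route-2: (-9)p + 7(1−p) = −16p + 7.
Setting these equal: 2p − 3 = −16p + 7 ⇒ 18p = 10 ⇒ p = 5/9, and the value is (2)·(5/9) − 3 = -17/9.
For the smuggler: with q = P(Route-1), equating Day's and Night's payoffs gives 8q − 9 = −10q + 7 ⇒ q = 8/9.

1/9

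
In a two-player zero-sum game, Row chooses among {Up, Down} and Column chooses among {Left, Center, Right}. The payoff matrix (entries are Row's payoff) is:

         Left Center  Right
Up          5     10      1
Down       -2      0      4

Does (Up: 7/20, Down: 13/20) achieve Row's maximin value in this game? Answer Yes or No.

Against Left this mix gives (7/20)·5 + (13/20)·(-2) = 9/20.
Against Center this mix gives (7/20)·10 + (13/20)·0 = 7/2.
Against Right this mix gives (7/20)·1 + (13/20)·4 = 59/20.
Column will play Left, holding Row to 9/20. Shifting weight toward the row that does better against Left would raise this floor (the equalizing mix achieves 11/5 against both Left and Right), so the proposed strategy is not optimal.

No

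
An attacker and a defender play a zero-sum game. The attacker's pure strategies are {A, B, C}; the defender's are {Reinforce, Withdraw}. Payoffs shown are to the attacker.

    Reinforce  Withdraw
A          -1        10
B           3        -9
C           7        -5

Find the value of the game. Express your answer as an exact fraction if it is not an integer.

65/23

Row minima: A → -1, B → -9, C → -5; maximin = -1.
Column maxima: Reinforce → 7, Withdraw → 10; minimax = 7.
-1 ≠ 7, so there is no saddle point; optimal play is mixed.
B is strictly dominated by C, so the attacker never plays it.
On the remaining 2×2 (A, C vs Reinforce, Withdraw):
Let the attacker play A with probability p. Expected payoff against Reinforce: (-1)p + 7(1−p) = −8p + 7; against Withdraw: 10p + (-5)(1−p) = 15p − 5.
Setting these equal: −8p + 7 = 15p − 5 ⇒ −23p = -12 ⇒ p = 12/23, and the value is (-8)·(12/23) + 7 = 65/23.
For the defender: with q = P(Reinforce), equating A's and C's payoffs gives −11q + 10 = 12q − 5 ⇒ q = 15/23.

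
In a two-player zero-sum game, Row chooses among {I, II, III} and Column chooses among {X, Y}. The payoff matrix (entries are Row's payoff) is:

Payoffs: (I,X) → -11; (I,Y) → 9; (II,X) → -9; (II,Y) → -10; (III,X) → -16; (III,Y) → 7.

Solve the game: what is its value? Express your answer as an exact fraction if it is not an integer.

Row minima: I → -11, II → -10, III → -16; maximin = -10.
Column maxima: X → -9, Y → 9; minimax = -9.
-10 ≠ -9, so there is no saddle point; optimal play is mixed.
III is strictly dominated by I, so Row never plays it.
On the remaining 2×2 (I, II vs X, Y):
Let Row play I with probability p. Expected payoff against X: (-11)p + (-9)(1−p) = −2p − 9; against Y: 9p + (-10)(1−p) = 19p − 10.
Setting these equal: −2p − 9 = 19p − 10 ⇒ −21p = -1 ⇒ p = 1/21, and the value is (-2)·(1/21) − 9 = -191/21.
For Column: with q = P(X), equating I's and II's payoffs gives −20q + 9 = q − 10 ⇒ q = 19/21.

-191/21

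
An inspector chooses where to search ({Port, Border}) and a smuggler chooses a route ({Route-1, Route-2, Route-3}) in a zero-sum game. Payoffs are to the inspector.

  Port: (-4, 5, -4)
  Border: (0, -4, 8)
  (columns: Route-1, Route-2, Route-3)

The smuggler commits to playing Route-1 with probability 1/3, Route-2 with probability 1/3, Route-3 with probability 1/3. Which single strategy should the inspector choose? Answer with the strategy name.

Expected payoff of Port: (1/3)·(-4) + (1/3)·5 + (1/3)·(-4) = -1.
Expected payoff of Border: (1/3)·0 + (1/3)·(-4) + (1/3)·8 = 4/3.
The largest is 4/3, so the inspector's best response is Border.

Border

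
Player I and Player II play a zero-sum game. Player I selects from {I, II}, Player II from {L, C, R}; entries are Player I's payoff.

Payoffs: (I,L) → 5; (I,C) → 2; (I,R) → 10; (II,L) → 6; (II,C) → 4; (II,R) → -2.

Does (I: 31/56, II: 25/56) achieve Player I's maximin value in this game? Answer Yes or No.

Against L this mix gives (31/56)·5 + (25/56)·6 = 305/56.
Against C this mix gives (31/56)·2 + (25/56)·4 = 81/28.
Against R this mix gives (31/56)·10 + (25/56)·(-2) = 65/14.
Player II will play C, holding Player I to 81/28. Shifting weight toward the row that does better against C would raise this floor (the equalizing mix achieves 22/7 against both C and R), so the proposed strategy is not optimal.

No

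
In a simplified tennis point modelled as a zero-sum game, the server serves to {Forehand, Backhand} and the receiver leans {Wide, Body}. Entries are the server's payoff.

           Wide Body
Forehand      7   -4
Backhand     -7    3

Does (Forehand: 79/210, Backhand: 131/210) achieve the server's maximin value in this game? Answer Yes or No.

Against Wide this mix gives (79/210)·7 + (131/210)·(-7) = -26/15.
Against Body this mix gives (79/210)·(-4) + (131/210)·3 = 11/30.
The receiver will play Wide, holding the server to -26/15. Shifting weight toward the row that does better against Wide would raise this floor (the equalizing mix achieves -1/3 against both Wide and Body), so the proposed strategy is not optimal.

No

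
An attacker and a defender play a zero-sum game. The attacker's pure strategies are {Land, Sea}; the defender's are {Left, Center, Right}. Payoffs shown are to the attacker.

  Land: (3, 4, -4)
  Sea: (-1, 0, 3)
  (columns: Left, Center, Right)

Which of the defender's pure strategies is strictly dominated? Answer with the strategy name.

Center

Left holds the attacker's payoff strictly below Center in every row: 3 < 4, -1 < 0.
So Center is strictly dominated for the defender.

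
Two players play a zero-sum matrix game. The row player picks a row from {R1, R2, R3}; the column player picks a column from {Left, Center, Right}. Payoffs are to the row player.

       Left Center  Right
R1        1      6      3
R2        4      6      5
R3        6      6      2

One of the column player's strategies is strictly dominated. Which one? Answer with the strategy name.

Center

Right holds the row player's payoff strictly below Center in every row: 3 < 6, 5 < 6, 2 < 6.
So Center is strictly dominated for the column player.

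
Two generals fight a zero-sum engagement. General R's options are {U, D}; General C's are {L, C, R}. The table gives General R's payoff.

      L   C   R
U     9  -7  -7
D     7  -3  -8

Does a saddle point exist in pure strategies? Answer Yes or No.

Yes

Row minima: U → -7, D → -8; maximin = -7.
Column maxima: L → 9, C → -3, R → -7; minimax = -7.
maximin = minimax = -7, so a saddle point exists.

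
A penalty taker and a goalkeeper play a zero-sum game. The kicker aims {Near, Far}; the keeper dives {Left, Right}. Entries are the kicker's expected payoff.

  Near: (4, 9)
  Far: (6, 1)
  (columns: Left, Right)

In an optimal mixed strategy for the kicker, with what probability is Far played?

1/2

Row minima: Near → 4, Far → 1; maximin = 4.
Column maxima: Left → 6, Right → 9; minimax = 6.
4 ≠ 6, so there is no saddle point; optimal play is mixed.
Let the kicker play Near with probability p. Expected payoff against Left: 4p + 6(1−p) = −2p + 6; against Right: 9p + 1(1−p) = 8p + 1.
Setting these equal: −2p + 6 = 8p + 1 ⇒ −10p = -5 ⇒ p = 1/2, and the value is (-2)·(1/2) + 6 = 5.
For the keeper: with q = P(Left), equating Near's and Far's payoffs gives −5q + 9 = 5q + 1 ⇒ q = 4/5.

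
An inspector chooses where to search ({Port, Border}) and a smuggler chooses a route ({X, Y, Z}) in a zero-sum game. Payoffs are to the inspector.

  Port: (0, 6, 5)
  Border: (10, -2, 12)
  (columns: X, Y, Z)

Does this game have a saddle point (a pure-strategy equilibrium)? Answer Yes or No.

Row minima: Port → 0, Border → -2; maximin = 0.
Column maxima: X → 10, Y → 6, Z → 12; minimax = 6.
0 ≠ 6, so no pure-strategy equilibrium exists.

No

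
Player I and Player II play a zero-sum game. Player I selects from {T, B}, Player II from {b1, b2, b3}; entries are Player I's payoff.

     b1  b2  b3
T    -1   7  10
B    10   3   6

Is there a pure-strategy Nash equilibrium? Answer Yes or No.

Row minima: T → -1, B → 3; maximin = 3.
Column maxima: b1 → 10, b2 → 7, b3 → 10; minimax = 7.
3 ≠ 7, so no pure-strategy equilibrium exists.

No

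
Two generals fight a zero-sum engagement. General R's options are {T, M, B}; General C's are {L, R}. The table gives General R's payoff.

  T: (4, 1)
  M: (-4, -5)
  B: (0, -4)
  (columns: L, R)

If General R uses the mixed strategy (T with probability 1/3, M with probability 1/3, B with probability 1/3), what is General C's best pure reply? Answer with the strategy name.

If General C plays L, General R's expected payoff is (1/3)·4 + (1/3)·(-4) + (1/3)·0 = 0.
If General C plays R, General R's expected payoff is (1/3)·1 + (1/3)·(-5) + (1/3)·(-4) = -8/3.
General C minimizes General R's payoff; the smallest is -8/3, so the best response is R.

R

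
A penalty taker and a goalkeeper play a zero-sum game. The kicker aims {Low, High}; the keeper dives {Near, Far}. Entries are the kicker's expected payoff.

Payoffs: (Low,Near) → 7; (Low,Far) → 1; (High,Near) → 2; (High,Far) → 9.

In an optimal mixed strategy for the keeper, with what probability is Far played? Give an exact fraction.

5/13

Row minima: Low → 1, High → 2; maximin = 2.
Column maxima: Near → 7, Far → 9; minimax = 7.
2 ≠ 7, so there is no saddle point; optimal play is mixed.
Let the kicker play Low with probability p. Expected payoff against Near: 7p + 2(1−p) = 5p + 2; against Far: 1p + 9(1−p) = −8p + 9.
Setting these equal: 5p + 2 = −8p + 9 ⇒ 13p = 7 ⇒ p = 7/13, and the value is (5)·(7/13) + 2 = 61/13.
For the keeper: with q = P(Near), equating Low's and High's payoffs gives 6q + 1 = −7q + 9 ⇒ q = 8/13.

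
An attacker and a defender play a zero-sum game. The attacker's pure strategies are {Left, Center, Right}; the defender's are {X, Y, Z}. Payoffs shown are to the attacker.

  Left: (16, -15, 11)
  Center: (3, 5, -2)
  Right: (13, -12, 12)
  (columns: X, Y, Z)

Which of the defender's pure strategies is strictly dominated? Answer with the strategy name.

X

Z holds the attacker's payoff strictly below X in every row: 11 < 16, -2 < 3, 12 < 13.
So X is strictly dominated for the defender.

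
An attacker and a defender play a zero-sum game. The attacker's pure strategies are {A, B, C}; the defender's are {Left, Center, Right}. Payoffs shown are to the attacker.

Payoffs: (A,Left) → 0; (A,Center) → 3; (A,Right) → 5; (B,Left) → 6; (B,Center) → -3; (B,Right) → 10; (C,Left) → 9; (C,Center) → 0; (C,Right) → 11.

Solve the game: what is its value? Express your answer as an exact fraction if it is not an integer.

9/4

Row minima: A → 0, B → -3, C → 0; maximin = 0.
Column maxima: Left → 9, Center → 3, Right → 11; minimax = 3.
0 ≠ 3, so there is no saddle point; optimal play is mixed.
B is strictly dominated by C, so the attacker never plays it.
Right is strictly dominated by Left (it gives the attacker strictly more in every row), so the defender never plays it.
On the remaining 2×2 (A, C vs Left, Center):
Let the attacker play A with probability p. Expected payoff against Left: 0p + 9(1−p) = −9p + 9; against Center: 3p + 0(1−p) = 3p.
Setting these equal: −9p + 9 = 3p ⇒ −12p = -9 ⇒ p = 3/4, and the value is (-9)·(3/4) + 9 = 9/4.
For the defender: with q = P(Left), equating A's and C's payoffs gives −3q + 3 = 9q ⇒ q = 1/4.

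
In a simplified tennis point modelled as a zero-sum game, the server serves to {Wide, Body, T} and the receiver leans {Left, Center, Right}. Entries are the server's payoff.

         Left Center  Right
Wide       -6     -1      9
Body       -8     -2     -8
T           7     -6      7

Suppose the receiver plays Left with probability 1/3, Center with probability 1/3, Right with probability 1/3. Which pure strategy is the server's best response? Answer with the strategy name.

T

Expected payoff of Wide: (1/3)·(-6) + (1/3)·(-1) + (1/3)·9 = 2/3.
Expected payoff of Body: (1/3)·(-8) + (1/3)·(-2) + (1/3)·(-8) = -6.
Expected payoff of T: (1/3)·7 + (1/3)·(-6) + (1/3)·7 = 8/3.
The largest is 8/3, so the server's best response is T.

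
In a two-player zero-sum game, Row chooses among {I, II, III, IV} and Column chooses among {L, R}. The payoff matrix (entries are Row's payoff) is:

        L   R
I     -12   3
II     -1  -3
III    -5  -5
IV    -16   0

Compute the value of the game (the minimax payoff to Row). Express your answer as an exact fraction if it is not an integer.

-39/17

Row minima: I → -12, II → -3, III → -5, IV → -16; maximin = -3.
Column maxima: L → -1, R → 3; minimax = -1.
-3 ≠ -1, so there is no saddle point; optimal play is mixed.
III is strictly dominated by II, so Row never plays it.
IV is strictly dominated by I, so Row never plays it.
On the remaining 2×2 (I, II vs L, R):
Let Row play I with probability p. Expected payoff against L: (-12)p + (-1)(1−p) = −11p − 1; against R: 3p + (-3)(1−p) = 6p − 3.
Setting these equal: −11p − 1 = 6p − 3 ⇒ −17p = -2 ⇒ p = 2/17, and the value is (-11)·(2/17) − 1 = -39/17.
For Column: with q = P(L), equating I's and II's payoffs gives −15q + 3 = 2q − 3 ⇒ q = 6/17.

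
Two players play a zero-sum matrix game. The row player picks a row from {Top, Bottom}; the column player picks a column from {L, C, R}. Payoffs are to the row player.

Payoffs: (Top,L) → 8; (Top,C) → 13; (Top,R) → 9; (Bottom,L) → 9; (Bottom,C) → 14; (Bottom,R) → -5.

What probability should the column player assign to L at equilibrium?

14/15

Row minima: Top → 8, Bottom → -5; maximin = 8.
Column maxima: L → 9, C → 14, R → 9; minimax = 9.
8 ≠ 9, so there is no saddle point; optimal play is mixed.
C is strictly dominated by L (it gives the row player strictly more in every row), so the column player never plays it.
On the remaining 2×2 (Top, Bottom vs L, R):
Let the row player play Top with probability p. Expected payoff against L: 8p + 9(1−p) = −p + 9; against R: 9p + (-5)(1−p) = 14p − 5.
Setting these equal: −p + 9 = 14p − 5 ⇒ −15p = -14 ⇒ p = 14/15, and the value is (-1)·(14/15) + 9 = 121/15.
For the column player: with q = P(L), equating Top's and Bottom's payoffs gives −q + 9 = 14q − 5 ⇒ q = 14/15.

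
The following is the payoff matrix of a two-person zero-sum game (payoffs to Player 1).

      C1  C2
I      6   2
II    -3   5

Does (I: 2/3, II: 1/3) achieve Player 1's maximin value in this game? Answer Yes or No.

Yes

Against C1 this mix gives (2/3)·6 + (1/3)·(-3) = 3.
Against C2 this mix gives (2/3)·2 + (1/3)·5 = 3.
All of Player 2's active replies (C1, C2) yield 3, and no column does worse for Player 1. The mix makes Player 2 indifferent and guarantees 3, so it is optimal.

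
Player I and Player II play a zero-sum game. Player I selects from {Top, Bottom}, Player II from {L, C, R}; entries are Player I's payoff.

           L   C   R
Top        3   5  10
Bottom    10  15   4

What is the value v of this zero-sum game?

88/13

Row minima: Top → 3, Bottom → 4; maximin = 4.
Column maxima: L → 10, C → 15, R → 10; minimax = 10.
4 ≠ 10, so there is no saddle point; optimal play is mixed.
C is strictly dominated by L (it gives Player I strictly more in every row), so Player II never plays it.
On the remaining 2×2 (Top, Bottom vs L, R):
Let Player I play Top with probability p. Expected payoff against L: 3p + 10(1−p) = −7p + 10; against R: 10p + 4(1−p) = 6p + 4.
Setting these equal: −7p + 10 = 6p + 4 ⇒ −13p = -6 ⇒ p = 6/13, and the value is (-7)·(6/13) + 10 = 88/13.
For Player II: with q = P(L), equating Top's and Bottom's payoffs gives −7q + 10 = 6q + 4 ⇒ q = 6/13.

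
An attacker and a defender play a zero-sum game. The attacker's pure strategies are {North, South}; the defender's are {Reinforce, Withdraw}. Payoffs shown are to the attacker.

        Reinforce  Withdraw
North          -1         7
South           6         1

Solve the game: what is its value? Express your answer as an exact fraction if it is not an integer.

Row minima: North → -1, South → 1; maximin = 1.
Column maxima: Reinforce → 6, Withdraw → 7; minimax = 6.
1 ≠ 6, so there is no saddle point; optimal play is mixed.
Let the attacker play North with probability p. Expected payoff against Reinforce: (-1)p + 6(1−p) = −7p + 6; against Withdraw: 7p + 1(1−p) = 6p + 1.
Setting these equal: −7p + 6 = 6p + 1 ⇒ −13p = -5 ⇒ p = 5/13, and the value is (-7)·(5/13) + 6 = 43/13.
For the defender: with q = P(Reinforce), equating North's and South's payoffs gives −8q + 7 = 5q + 1 ⇒ q = 6/13.

43/13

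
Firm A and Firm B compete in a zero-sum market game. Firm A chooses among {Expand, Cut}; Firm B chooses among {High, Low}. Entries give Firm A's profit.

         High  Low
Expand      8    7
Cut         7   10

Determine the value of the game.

31/4

Row minima: Expand → 7, Cut → 7; maximin = 7.
Column maxima: High → 8, Low → 10; minimax = 8.
7 ≠ 8, so there is no saddle point; optimal play is mixed.
Let Firm A play Expand with probability p. Expected payoff against High: 8p + 7(1−p) = p + 7; against Low: 7p + 10(1−p) = −3p + 10.
Setting these equal: p + 7 = −3p + 10 ⇒ 4p = 3 ⇒ p = 3/4, and the value is (1)·(3/4) + 7 = 31/4.
For Firm B: with q = P(High), equating Expand's and Cut's payoffs gives q + 7 = −3q + 10 ⇒ q = 3/4.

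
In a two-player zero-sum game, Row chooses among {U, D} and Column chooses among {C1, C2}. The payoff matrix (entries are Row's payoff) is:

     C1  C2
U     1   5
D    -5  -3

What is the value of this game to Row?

1

Row minima: U → 1, D → -5; maximin = 1.
Column maxima: C1 → 1, C2 → 5; minimax = 1.
Since maximin = minimax = 1, there is a saddle point and the value is 1.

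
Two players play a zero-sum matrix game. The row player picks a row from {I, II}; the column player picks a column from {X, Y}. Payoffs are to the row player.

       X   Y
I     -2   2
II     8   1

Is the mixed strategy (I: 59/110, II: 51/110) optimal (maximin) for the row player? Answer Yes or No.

No

Against X this mix gives (59/110)·(-2) + (51/110)·8 = 29/11.
Against Y this mix gives (59/110)·2 + (51/110)·1 = 169/110.
The column player will play Y, holding the row player to 169/110. Shifting weight toward the row that does better against Y would raise this floor (the equalizing mix achieves 18/11 against both Y and X), so the proposed strategy is not optimal.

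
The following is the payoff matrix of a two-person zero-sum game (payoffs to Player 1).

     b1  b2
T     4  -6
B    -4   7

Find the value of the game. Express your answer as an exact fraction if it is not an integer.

Row minima: T → -6, B → -4; maximin = -4.
Column maxima: b1 → 4, b2 → 7; minimax = 4.
-4 ≠ 4, so there is no saddle point; optimal play is mixed.
Let Player 1 play T with probability p. Expected payoff against b1: 4p + (-4)(1−p) = 8p − 4; against b2: (-6)p + 7(1−p) = −13p + 7.
Setting these equal: 8p − 4 = −13p + 7 ⇒ 21p = 11 ⇒ p = 11/21, and the value is (8)·(11/21) − 4 = 4/21.
For Player 2: with q = P(b1), equating T's and B's payoffs gives 10q − 6 = −11q + 7 ⇒ q = 13/21.

4/21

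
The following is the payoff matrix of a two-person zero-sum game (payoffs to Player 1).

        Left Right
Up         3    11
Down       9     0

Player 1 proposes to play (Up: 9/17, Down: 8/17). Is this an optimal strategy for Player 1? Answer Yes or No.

Against Left this mix gives (9/17)·3 + (8/17)·9 = 99/17.
Against Right this mix gives (9/17)·11 + (8/17)·0 = 99/17.
All of Player 2's active replies (Left, Right) yield 99/17, and no column does worse for Player 1. The mix makes Player 2 indifferent and guarantees 99/17, so it is optimal.

Yes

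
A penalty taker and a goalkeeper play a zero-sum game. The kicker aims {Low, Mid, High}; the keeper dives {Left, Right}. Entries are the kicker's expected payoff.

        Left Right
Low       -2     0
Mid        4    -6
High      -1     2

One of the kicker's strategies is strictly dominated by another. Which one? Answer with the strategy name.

High gives a strictly higher payoff than Low against every column: -1 > -2, 2 > 0.
So Low is strictly dominated and the kicker never plays it.

Low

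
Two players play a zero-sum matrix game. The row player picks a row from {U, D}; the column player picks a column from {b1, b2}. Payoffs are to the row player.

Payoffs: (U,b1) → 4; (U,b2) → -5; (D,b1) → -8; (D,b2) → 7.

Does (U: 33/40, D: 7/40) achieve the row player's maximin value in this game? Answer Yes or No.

No

Against b1 this mix gives (33/40)·4 + (7/40)·(-8) = 19/10.
Against b2 this mix gives (33/40)·(-5) + (7/40)·7 = -29/10.
The column player will play b2, holding the row player to -29/10. Shifting weight toward the row that does better against b2 would raise this floor (the equalizing mix achieves -1/2 against both b2 and b1), so the proposed strategy is not optimal.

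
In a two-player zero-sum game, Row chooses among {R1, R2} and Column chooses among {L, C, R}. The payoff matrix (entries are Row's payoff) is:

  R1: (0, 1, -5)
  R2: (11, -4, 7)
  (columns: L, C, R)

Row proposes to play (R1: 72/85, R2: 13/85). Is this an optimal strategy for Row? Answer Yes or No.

Against L this mix gives (72/85)·0 + (13/85)·11 = 143/85.
Against C this mix gives (72/85)·1 + (13/85)·(-4) = 4/17.
Against R this mix gives (72/85)·(-5) + (13/85)·7 = -269/85.
Column will play R, holding Row to -269/85. Shifting weight toward the row that does better against R would raise this floor (the equalizing mix achieves -13/17 against both R and C), so the proposed strategy is not optimal.

No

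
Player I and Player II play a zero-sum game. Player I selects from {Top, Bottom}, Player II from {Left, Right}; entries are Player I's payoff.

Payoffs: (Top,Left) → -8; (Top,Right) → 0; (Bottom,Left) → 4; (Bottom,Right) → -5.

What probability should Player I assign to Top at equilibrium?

9/17

Row minima: Top → -8, Bottom → -5; maximin = -5.
Column maxima: Left → 4, Right → 0; minimax = 0.
-5 ≠ 0, so there is no saddle point; optimal play is mixed.
Let Player I play Top with probability p. Expected payoff against Left: (-8)p + 4(1−p) = −12p + 4; against Right: 0p + (-5)(1−p) = 5p − 5.
Setting these equal: −12p + 4 = 5p − 5 ⇒ −17p = -9 ⇒ p = 9/17, and the value is (-12)·(9/17) + 4 = -40/17.
For Player II: with q = P(Left), equating Top's and Bottom's payoffs gives −8q = 9q − 5 ⇒ q = 5/17.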